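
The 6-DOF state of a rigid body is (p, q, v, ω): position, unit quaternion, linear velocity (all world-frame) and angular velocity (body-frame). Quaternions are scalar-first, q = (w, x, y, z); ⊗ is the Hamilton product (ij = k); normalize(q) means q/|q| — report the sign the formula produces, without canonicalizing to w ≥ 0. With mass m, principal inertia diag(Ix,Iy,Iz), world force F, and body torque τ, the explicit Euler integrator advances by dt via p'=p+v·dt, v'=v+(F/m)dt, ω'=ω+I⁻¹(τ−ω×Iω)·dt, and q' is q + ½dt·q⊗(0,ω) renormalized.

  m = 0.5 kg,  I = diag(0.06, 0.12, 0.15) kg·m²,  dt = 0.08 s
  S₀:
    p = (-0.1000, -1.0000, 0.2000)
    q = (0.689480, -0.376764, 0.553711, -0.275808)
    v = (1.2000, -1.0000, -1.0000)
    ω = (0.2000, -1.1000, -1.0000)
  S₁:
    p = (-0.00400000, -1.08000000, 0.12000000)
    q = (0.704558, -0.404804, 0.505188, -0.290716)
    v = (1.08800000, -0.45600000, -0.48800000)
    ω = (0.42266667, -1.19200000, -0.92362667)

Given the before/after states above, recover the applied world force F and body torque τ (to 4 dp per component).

F = (-0.7000, 3.4000, 3.2000)
τ = (0.2000, -0.1200, 0.1300)

v₁ − v₀ = (-0.11200000, 0.54400000, 0.51200000)
m·(v₁−v₀)/dt = (-0.7000, 3.4000, 3.2000)
Δω = ω₁−ω₀ = (0.22266667, -0.09200000, 0.07637333)
precession coupling = (0.0330, 0.0180, -0.0132)
I·α + gyro = (0.2000, -0.1200, 0.1300)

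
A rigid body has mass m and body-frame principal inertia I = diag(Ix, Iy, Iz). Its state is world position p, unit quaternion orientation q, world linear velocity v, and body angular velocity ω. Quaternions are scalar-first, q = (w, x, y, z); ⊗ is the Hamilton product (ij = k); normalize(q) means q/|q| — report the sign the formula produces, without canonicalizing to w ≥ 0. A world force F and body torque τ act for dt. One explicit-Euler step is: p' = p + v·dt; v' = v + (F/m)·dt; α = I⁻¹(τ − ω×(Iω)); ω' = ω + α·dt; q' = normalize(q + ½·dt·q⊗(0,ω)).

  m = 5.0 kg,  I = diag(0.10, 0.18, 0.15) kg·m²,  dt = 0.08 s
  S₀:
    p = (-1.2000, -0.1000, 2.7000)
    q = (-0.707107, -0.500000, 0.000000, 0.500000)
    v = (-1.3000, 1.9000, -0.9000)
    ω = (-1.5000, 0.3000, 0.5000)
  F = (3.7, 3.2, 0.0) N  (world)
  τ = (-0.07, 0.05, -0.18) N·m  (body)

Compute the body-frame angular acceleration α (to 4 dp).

ω×(Iω) gyroscopic = (-0.0045, 0.0375, -0.0360)
angular accel α = (-0.6550, 0.0694, -0.9600)

α = (-0.6550, 0.0694, -0.9600)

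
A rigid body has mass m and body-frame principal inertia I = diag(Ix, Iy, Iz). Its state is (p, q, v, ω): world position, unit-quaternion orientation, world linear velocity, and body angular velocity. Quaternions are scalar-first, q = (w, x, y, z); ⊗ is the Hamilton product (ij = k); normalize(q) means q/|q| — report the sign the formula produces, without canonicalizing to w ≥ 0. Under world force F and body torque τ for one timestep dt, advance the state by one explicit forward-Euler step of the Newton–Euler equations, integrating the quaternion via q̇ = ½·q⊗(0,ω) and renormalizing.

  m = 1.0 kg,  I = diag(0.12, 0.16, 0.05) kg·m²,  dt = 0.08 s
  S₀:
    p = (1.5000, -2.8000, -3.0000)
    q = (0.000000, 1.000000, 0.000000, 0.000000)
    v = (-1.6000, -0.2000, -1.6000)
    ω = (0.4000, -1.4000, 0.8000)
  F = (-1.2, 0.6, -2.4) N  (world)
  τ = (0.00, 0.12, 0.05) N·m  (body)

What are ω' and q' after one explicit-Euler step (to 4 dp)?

ω×(Iω) gyroscopic = (0.1232, 0.0224, -0.0224)
α = I⁻¹(τ − ω×Iω) = (-1.0267, 0.6100, 1.4480)
new body rate ω' = (0.3179, -1.3512, 0.9158)
2q̇ = q⊗(0,ω) = (-0.4000000, 0.0000000, -0.8000000, -1.4000000)
updated quaternion q' = (-0.0160, 0.9978, -0.0319, -0.0559)

ω' = (0.3179, -1.3512, 0.9158)
q' = (-0.0160, 0.9978, -0.0319, -0.0559)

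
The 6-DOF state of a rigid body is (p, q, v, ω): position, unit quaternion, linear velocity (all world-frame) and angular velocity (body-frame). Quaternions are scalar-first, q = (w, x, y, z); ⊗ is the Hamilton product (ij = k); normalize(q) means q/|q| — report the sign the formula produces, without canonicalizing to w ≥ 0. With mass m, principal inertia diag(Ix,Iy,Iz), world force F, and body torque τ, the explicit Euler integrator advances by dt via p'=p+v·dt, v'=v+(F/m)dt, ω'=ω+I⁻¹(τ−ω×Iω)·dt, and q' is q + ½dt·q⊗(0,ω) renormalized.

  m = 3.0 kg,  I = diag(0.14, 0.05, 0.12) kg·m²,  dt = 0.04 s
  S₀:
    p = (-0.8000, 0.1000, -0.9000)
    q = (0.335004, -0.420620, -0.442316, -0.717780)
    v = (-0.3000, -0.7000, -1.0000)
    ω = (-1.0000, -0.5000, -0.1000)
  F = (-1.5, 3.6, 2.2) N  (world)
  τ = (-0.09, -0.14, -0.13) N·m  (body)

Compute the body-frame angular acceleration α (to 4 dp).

gyro term ω×Iω = (0.0035, 0.0020, -0.0450)
(τ − ω×Iω)/I = (-0.6679, -2.8400, -0.7083)

α = (-0.6679, -2.8400, -0.7083)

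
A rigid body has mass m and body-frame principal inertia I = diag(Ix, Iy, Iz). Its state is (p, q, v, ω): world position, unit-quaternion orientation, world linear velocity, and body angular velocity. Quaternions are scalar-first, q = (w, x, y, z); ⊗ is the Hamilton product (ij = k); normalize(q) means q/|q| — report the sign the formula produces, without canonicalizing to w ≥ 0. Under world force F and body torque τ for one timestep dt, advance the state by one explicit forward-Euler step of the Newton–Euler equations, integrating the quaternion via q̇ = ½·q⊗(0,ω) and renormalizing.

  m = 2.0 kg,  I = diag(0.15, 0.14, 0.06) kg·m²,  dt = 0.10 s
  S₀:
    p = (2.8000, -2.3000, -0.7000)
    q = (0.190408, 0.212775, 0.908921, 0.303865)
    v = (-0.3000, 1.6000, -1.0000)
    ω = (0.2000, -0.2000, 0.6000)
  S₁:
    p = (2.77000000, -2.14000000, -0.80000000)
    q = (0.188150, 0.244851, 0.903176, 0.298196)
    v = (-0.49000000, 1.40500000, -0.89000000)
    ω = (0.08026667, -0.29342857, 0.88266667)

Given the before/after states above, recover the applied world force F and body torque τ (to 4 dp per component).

F = (-3.8000, -3.9000, 2.2000)
τ = (-0.1700, -0.1200, 0.1700)

Δω = ω₁−ω₀ = (-0.11973333, -0.09342857, 0.28266667)
I·α + gyro = (-0.1700, -0.1200, 0.1700)
v₁ − v₀ = (-0.19000000, -0.19500000, 0.11000000)
m·(v₁−v₀)/dt = (-3.8000, -3.9000, 2.2000)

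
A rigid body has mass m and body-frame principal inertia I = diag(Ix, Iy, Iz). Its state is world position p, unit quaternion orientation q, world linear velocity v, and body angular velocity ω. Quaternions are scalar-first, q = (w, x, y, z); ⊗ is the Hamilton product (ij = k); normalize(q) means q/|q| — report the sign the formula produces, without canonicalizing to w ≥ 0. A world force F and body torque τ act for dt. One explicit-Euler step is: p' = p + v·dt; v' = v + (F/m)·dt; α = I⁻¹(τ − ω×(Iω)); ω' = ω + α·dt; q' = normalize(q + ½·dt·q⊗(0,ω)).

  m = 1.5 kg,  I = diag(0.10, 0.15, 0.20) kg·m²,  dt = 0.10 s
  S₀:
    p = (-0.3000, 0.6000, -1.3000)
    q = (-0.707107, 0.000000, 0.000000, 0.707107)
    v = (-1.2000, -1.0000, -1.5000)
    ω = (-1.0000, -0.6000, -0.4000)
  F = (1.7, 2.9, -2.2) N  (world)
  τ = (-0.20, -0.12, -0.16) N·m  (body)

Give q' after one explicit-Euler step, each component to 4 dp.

q' = (-0.6917, 0.0565, -0.0141, 0.7199)

2q̇ = q⊗(0,ω) = (0.2828428, 1.1313712, -0.2828428, 0.2828428)
updated quaternion q' = (-0.6917, 0.0565, -0.0141, 0.7199)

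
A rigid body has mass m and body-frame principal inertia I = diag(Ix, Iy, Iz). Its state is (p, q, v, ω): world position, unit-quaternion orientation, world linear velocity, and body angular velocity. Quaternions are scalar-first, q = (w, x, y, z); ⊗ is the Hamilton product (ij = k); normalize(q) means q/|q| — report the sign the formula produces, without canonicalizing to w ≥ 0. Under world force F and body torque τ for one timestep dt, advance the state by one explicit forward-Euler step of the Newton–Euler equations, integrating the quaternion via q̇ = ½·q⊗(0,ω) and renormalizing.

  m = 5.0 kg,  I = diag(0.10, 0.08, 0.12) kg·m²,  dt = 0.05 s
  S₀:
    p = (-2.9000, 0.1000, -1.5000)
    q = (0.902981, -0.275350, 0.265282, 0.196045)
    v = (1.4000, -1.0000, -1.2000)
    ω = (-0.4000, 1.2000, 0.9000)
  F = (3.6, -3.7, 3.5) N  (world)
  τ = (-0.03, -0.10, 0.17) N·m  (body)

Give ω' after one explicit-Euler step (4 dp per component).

ω' = (-0.4366, 1.1330, 0.9668)

(τ − ω×Iω)/I = (-0.7320, -1.3400, 1.3367)
ω + α·dt = (-0.4366, 1.1330, 0.9668)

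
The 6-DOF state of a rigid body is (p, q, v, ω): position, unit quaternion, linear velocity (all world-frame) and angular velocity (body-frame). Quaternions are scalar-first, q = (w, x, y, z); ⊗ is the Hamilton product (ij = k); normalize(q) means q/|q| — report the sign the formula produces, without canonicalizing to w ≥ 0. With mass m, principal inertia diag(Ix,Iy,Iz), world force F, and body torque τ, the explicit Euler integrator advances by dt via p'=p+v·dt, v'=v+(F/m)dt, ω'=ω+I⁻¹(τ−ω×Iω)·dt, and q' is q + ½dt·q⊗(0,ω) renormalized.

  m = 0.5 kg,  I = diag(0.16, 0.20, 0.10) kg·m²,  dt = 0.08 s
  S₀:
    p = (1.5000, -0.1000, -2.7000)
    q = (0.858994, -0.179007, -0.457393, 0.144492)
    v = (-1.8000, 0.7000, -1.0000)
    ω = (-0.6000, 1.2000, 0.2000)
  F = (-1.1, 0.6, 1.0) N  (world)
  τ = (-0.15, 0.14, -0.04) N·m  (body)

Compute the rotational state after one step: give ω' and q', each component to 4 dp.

gyro term ω×Iω = (-0.0240, -0.0072, -0.0288)
angular accel α = (-0.7875, 0.7360, -0.1120)
ω' = ω + α·dt = (-0.6630, 1.2589, 0.1910)
q⊗(0,ω) = (0.4125690, -0.7802654, 0.9798990, -0.3174454)
q' = normalize(q + ½dt·q⊗(0,ω)) = (0.8742, -0.2099, -0.4176, 0.1316)

ω' = (-0.6630, 1.2589, 0.1910)
q' = (0.8742, -0.2099, -0.4176, 0.1316)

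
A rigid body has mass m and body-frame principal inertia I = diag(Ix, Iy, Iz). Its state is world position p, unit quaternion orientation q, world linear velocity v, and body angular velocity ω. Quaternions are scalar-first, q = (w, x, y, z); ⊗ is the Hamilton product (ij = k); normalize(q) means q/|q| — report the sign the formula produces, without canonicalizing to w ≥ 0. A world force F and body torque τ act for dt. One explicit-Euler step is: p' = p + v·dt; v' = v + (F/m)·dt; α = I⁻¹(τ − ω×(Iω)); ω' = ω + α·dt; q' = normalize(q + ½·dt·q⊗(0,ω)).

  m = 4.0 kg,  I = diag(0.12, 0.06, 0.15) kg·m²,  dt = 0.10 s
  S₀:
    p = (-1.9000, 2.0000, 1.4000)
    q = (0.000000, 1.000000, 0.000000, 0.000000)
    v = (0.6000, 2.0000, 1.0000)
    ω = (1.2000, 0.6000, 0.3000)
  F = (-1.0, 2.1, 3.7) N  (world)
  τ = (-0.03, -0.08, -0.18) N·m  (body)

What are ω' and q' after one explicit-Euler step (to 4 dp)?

precession coupling ω×(Iω) = (0.0162, -0.0108, -0.0432)
angular accel α = (-0.3850, -1.1533, -0.9120)
ω' = ω + α·dt = (1.1615, 0.4847, 0.2088)
2q̇ = q⊗(0,ω) = (-1.2000000, 0.0000000, -0.3000000, 0.6000000)
q + ½dt·q⊗(0,ω), renormalized = (-0.0599, 0.9976, -0.0150, 0.0299)

ω' = (1.1615, 0.4847, 0.2088)
q' = (-0.0599, 0.9976, -0.0150, 0.0299)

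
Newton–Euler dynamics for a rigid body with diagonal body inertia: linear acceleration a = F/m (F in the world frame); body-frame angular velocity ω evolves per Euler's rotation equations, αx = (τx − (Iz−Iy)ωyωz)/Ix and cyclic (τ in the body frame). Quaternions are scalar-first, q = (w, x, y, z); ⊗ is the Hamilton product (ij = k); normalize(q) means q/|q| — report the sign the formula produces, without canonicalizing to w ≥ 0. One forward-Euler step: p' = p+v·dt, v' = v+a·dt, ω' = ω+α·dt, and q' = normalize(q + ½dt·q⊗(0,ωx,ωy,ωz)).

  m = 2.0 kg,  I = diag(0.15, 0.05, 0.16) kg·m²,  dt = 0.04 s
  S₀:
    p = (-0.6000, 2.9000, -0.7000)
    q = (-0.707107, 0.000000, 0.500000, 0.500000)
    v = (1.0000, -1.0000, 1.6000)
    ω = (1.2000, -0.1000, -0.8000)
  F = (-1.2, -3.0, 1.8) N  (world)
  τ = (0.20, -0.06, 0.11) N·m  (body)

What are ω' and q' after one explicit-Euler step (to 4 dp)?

ω' = (1.2510, -0.1557, -0.7755)
q' = (-0.6978, -0.0240, 0.5132, 0.4991)

gyro term ω×Iω = (0.0088, 0.0096, 0.0120)
α = I⁻¹(τ − ω×Iω) = (1.2747, -1.3920, 0.6125)
new body rate ω' = (1.2510, -0.1557, -0.7755)
Hamilton product q⊗(0,ω) = (0.4500000, -1.1985284, 0.6707107, -0.0343144)
updated quaternion q' = (-0.6978, -0.0240, 0.5132, 0.4991)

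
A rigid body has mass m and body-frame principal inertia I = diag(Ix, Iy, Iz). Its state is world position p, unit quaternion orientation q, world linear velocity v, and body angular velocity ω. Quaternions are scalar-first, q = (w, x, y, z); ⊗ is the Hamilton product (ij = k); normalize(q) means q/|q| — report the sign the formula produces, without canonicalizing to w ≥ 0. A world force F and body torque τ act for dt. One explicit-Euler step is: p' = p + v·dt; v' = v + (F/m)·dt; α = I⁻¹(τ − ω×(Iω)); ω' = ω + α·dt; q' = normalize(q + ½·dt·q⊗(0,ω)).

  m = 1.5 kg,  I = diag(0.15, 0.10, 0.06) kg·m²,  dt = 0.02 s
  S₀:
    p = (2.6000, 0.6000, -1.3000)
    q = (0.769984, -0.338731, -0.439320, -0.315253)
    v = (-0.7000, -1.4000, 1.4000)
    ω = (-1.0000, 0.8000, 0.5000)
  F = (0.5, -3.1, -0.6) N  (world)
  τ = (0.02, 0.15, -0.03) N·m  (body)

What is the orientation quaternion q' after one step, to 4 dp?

2q̇ = q⊗(0,ω) = (0.1703515, -0.7374416, 1.1006057, -0.3253128)
q' = normalize(q + ½dt·q⊗(0,ω)) = (0.7716, -0.3461, -0.4283, -0.3185)

q' = (0.7716, -0.3461, -0.4283, -0.3185)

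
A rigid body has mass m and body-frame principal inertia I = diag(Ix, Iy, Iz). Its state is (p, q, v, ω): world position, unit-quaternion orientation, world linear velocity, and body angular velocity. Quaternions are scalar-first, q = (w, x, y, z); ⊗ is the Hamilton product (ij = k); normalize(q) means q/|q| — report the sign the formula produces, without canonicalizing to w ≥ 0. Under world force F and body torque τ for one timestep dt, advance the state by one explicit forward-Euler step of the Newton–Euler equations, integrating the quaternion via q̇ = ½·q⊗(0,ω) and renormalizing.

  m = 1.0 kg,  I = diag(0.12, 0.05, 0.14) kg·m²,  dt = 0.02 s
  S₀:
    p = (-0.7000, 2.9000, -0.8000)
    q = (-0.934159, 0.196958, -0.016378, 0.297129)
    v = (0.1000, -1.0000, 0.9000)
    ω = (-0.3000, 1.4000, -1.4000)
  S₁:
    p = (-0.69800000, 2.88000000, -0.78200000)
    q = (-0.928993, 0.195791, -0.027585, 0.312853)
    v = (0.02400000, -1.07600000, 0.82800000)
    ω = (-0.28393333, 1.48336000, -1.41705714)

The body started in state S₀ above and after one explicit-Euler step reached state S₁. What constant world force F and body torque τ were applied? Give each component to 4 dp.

rate change Δω = (0.01606667, 0.08336000, -0.01705714)
I·α + gyro = (-0.0800, 0.2000, -0.0900)
Δv = v₁−v₀ = (-0.07600000, -0.07600000, -0.07200000)
F = m·Δv/dt = (-3.8000, -3.8000, -3.6000)

F = (-3.8000, -3.8000, -3.6000)
τ = (-0.0800, 0.2000, -0.0900)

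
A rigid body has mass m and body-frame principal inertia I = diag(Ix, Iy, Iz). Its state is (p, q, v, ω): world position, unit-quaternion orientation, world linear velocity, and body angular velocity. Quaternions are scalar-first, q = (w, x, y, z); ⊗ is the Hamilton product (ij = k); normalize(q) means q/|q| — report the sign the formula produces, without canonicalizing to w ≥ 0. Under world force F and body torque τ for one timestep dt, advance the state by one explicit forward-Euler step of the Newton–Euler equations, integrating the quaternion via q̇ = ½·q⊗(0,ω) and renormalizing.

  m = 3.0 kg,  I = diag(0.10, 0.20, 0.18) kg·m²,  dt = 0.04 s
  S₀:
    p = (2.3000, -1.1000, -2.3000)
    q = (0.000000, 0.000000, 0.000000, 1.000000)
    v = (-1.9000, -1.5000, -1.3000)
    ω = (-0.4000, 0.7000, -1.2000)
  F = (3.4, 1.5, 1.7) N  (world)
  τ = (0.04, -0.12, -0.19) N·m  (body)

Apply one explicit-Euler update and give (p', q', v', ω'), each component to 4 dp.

ω×(Iω) gyroscopic = (0.0168, -0.0384, -0.0280)
α = I⁻¹(τ − ω×Iω) = (0.2320, -0.4080, -0.9000)
ω' = ω + α·dt = (-0.3907, 0.6837, -1.2360)
q⊗(0,ω) = (1.2000000, -0.7000000, -0.4000000, 0.0000000)
updated quaternion q' = (0.0240, -0.0140, -0.0080, 0.9996)
new position p' = (2.2240, -1.1600, -2.3520)
new velocity v' = (-1.8547, -1.4800, -1.2773)

p' = (2.2240, -1.1600, -2.3520)
q' = (0.0240, -0.0140, -0.0080, 0.9996)
v' = (-1.8547, -1.4800, -1.2773)
ω' = (-0.3907, 0.6837, -1.2360)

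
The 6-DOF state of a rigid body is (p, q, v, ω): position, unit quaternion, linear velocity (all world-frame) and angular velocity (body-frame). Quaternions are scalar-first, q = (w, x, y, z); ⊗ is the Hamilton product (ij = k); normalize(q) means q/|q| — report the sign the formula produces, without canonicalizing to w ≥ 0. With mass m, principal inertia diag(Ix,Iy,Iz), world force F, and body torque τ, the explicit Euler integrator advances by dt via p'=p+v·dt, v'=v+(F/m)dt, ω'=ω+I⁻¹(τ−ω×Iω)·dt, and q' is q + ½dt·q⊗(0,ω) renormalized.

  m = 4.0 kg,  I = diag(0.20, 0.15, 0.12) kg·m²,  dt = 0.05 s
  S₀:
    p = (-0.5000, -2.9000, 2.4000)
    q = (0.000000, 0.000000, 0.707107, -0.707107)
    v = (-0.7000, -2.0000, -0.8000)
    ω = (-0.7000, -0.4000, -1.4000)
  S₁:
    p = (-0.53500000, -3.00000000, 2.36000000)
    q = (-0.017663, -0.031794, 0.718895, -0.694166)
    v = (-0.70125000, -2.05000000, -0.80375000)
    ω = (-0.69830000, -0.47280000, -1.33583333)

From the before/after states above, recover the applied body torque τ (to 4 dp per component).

τ = (-0.0100, -0.1400, 0.1400)

rate change Δω = (0.00170000, -0.07280000, 0.06416667)
precession coupling = (-0.0168, 0.0784, -0.0140)
applied torque τ = (-0.0100, -0.1400, 0.1400)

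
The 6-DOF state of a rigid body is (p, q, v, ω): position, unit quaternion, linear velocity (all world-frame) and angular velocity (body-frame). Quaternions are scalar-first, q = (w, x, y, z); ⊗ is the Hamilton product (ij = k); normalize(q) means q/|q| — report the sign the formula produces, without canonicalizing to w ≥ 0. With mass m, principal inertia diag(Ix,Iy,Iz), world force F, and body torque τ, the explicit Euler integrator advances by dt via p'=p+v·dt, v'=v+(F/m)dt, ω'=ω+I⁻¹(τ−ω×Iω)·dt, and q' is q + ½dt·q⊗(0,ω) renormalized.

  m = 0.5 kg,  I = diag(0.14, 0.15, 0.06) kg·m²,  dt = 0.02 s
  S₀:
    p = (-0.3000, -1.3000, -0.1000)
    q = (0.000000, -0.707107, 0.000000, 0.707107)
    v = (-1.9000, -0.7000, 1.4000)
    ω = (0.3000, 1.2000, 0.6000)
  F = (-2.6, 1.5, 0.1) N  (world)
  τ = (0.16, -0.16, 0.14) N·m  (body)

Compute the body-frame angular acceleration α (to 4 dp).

gyro term ω×Iω = (-0.0648, 0.0144, 0.0036)
α = I⁻¹(τ − ω×Iω) = (1.6057, -1.1627, 2.2733)

α = (1.6057, -1.1627, 2.2733)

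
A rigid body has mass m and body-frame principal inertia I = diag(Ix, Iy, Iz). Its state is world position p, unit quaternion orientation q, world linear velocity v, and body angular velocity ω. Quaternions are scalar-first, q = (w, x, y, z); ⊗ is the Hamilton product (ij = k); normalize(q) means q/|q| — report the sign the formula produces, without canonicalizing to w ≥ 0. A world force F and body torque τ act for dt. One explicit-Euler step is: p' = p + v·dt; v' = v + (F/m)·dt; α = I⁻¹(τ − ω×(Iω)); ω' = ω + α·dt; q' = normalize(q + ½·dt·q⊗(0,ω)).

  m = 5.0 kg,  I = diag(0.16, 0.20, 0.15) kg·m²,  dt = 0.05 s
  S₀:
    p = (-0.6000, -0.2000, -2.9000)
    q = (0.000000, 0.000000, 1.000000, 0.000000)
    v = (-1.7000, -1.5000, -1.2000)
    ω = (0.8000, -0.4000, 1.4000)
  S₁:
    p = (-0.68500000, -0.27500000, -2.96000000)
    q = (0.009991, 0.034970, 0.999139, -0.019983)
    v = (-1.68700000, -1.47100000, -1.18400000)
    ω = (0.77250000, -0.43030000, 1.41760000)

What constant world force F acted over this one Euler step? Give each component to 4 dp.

v₁ − v₀ = (0.01300000, 0.02900000, 0.01600000)
applied force F = (1.3000, 2.9000, 1.6000)

F = (1.3000, 2.9000, 1.6000)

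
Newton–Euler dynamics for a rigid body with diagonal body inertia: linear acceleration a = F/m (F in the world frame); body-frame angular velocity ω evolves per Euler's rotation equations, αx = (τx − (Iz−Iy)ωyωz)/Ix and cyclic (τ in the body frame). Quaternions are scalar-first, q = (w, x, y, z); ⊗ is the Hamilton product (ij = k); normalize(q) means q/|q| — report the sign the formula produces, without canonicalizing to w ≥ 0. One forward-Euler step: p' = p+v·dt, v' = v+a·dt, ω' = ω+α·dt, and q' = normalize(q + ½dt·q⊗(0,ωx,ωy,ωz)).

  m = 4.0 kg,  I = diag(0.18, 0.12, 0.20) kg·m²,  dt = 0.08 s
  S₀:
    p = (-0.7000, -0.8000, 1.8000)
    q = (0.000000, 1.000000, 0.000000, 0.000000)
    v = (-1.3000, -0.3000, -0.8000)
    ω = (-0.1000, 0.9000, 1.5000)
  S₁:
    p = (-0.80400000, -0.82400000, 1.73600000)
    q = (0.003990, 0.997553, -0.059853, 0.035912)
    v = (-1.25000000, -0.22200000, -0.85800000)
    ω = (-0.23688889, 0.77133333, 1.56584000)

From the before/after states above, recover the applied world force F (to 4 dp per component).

velocity change Δv = (0.05000000, 0.07800000, -0.05800000)
m·(v₁−v₀)/dt = (2.5000, 3.9000, -2.9000)

F = (2.5000, 3.9000, -2.9000)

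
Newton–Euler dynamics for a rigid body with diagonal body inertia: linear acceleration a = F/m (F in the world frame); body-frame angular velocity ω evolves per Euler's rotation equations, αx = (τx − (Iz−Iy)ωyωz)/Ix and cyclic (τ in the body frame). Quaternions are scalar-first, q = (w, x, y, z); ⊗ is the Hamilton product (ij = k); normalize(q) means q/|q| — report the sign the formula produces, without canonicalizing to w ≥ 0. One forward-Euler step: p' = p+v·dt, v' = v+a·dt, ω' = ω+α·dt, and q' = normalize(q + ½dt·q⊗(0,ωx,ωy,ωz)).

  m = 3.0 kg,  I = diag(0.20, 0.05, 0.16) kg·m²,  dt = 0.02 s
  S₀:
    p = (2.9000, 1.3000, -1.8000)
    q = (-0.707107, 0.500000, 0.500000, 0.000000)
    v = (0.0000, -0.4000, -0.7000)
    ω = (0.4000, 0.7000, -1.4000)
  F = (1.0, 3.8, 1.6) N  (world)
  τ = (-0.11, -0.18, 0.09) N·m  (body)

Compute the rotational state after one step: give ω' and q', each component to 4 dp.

precession coupling ω×(Iω) = (-0.1078, -0.0224, -0.0420)
α = I⁻¹(τ − ω×Iω) = (-0.0110, -3.1520, 0.8250)
ω' = ω + α·dt = (0.3998, 0.6370, -1.3835)
Hamilton product q⊗(0,ω) = (-0.5500000, -0.9828428, 0.2050251, 1.1399498)
q + ½dt·q⊗(0,ω), renormalized = (-0.7125, 0.4901, 0.5020, 0.0114)

ω' = (0.3998, 0.6370, -1.3835)
q' = (-0.7125, 0.4901, 0.5020, 0.0114)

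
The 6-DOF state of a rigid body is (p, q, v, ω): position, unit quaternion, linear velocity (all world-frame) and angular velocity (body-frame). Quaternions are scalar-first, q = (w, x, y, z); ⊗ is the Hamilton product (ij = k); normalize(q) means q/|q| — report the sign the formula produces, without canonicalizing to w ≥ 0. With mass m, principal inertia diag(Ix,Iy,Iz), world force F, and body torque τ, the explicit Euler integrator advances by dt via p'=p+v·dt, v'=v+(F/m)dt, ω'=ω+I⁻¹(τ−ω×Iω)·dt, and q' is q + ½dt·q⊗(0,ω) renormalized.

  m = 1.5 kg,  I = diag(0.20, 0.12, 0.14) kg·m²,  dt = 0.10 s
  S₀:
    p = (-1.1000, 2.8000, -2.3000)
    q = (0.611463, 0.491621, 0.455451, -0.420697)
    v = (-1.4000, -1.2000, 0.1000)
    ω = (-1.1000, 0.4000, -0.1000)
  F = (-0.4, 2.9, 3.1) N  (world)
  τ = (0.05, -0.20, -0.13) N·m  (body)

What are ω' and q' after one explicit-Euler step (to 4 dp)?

gyro term ω×Iω = (-0.0008, 0.0066, 0.0352)
(τ − ω×Iω)/I = (0.2540, -1.7217, -1.1800)
ω' = ω + α·dt = (-1.0746, 0.2278, -0.2180)
Hamilton product q⊗(0,ω) = (0.3165330, -0.5498756, 0.7565140, 0.6364982)
q + ½dt·q⊗(0,ω), renormalized = (0.6262, 0.4633, 0.4924, -0.3882)

ω' = (-1.0746, 0.2278, -0.2180)
q' = (0.6262, 0.4633, 0.4924, -0.3882)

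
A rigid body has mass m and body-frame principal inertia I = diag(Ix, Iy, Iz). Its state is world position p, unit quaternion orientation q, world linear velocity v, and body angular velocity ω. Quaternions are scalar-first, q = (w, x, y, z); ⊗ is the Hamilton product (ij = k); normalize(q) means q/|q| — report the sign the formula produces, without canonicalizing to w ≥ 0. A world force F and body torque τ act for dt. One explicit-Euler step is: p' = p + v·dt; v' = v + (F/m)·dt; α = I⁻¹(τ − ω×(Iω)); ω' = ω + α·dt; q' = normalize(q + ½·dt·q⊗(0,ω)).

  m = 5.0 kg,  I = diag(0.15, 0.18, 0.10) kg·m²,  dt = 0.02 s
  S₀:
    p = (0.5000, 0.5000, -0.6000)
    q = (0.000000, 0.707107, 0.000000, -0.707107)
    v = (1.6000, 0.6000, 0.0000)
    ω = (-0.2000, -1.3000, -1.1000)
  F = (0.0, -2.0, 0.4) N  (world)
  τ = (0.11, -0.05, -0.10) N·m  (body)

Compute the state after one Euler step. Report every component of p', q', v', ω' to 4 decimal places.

gyro term ω×Iω = (-0.1144, 0.0110, 0.0078)
angular accel α = (1.4960, -0.3389, -1.0780)
ω + α·dt = (-0.1701, -1.3068, -1.1216)
Hamilton product q⊗(0,ω) = (-0.6363963, -0.9192391, 0.9192391, -0.9192391)
q' = normalize(q + ½dt·q⊗(0,ω)) = (-0.0064, 0.6978, 0.0092, -0.7162)
p + v·dt = (0.5320, 0.5120, -0.6000)
v' = v + a·dt = (1.6000, 0.5920, 0.0016)

p' = (0.5320, 0.5120, -0.6000)
q' = (-0.0064, 0.6978, 0.0092, -0.7162)
v' = (1.6000, 0.5920, 0.0016)
ω' = (-0.1701, -1.3068, -1.1216)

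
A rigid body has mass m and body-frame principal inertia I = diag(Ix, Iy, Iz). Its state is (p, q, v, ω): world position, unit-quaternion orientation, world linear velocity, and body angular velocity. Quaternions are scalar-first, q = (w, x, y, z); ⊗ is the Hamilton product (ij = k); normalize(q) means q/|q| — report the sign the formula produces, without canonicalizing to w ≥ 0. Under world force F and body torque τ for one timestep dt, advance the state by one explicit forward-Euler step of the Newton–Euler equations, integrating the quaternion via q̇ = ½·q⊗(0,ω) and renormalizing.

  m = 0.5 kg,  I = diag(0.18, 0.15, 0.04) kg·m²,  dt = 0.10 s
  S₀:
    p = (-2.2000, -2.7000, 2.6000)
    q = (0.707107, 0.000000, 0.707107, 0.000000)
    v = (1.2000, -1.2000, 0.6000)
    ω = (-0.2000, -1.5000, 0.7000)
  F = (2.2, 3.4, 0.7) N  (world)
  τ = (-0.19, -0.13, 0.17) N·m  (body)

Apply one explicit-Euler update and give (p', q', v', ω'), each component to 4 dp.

(τ − ω×Iω)/I = (-1.6972, -0.7360, 4.4750)
ω + α·dt = (-0.3697, -1.5736, 1.1475)
Hamilton product q⊗(0,ω) = (1.0606605, 0.3535535, -1.0606605, 0.6363963)
updated quaternion q' = (0.7575, 0.0176, 0.6518, 0.0317)
a = (4.4000, 6.8000, 1.4000)
p + v·dt = (-2.0800, -2.8200, 2.6600)
v + (F/m)dt = (1.6400, -0.5200, 0.7400)

p' = (-2.0800, -2.8200, 2.6600)
q' = (0.7575, 0.0176, 0.6518, 0.0317)
v' = (1.6400, -0.5200, 0.7400)
ω' = (-0.3697, -1.5736, 1.1475)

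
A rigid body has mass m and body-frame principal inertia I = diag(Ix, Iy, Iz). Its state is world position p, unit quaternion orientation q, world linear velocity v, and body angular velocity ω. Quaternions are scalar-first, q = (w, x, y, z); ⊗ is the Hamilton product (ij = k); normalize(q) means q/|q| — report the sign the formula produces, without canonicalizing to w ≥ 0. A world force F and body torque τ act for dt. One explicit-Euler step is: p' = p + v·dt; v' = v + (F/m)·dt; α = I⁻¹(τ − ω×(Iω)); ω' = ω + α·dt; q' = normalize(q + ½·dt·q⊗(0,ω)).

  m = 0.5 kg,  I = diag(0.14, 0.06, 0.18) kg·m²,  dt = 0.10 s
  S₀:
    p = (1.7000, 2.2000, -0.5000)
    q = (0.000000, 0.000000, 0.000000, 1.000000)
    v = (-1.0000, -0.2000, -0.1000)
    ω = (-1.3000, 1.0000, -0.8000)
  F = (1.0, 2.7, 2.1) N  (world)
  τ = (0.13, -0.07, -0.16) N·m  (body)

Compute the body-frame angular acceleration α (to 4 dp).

precession coupling ω×(Iω) = (-0.0960, -0.0416, 0.1040)
(τ − ω×Iω)/I = (1.6143, -0.4733, -1.4667)

α = (1.6143, -0.4733, -1.4667)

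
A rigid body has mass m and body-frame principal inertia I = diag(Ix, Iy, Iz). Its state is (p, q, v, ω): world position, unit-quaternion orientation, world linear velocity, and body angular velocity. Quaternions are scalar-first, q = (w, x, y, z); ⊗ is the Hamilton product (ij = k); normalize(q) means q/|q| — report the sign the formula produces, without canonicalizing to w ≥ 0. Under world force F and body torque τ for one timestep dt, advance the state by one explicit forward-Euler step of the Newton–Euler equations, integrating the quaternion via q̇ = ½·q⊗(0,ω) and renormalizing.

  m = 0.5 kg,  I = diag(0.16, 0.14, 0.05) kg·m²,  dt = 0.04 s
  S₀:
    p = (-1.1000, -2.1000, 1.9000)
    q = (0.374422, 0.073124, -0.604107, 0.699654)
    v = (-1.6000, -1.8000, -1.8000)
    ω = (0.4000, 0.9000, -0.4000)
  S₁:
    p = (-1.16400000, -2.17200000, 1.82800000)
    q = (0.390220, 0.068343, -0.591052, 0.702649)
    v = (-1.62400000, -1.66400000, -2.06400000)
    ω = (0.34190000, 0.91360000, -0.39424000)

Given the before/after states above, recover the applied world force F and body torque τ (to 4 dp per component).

rate change Δω = (-0.05810000, 0.01360000, 0.00576000)
applied torque τ = (-0.2000, 0.0300, 0.0000)
velocity change Δv = (-0.02400000, 0.13600000, -0.26400000)
m·(v₁−v₀)/dt = (-0.3000, 1.7000, -3.3000)

F = (-0.3000, 1.7000, -3.3000)
τ = (-0.2000, 0.0300, 0.0000)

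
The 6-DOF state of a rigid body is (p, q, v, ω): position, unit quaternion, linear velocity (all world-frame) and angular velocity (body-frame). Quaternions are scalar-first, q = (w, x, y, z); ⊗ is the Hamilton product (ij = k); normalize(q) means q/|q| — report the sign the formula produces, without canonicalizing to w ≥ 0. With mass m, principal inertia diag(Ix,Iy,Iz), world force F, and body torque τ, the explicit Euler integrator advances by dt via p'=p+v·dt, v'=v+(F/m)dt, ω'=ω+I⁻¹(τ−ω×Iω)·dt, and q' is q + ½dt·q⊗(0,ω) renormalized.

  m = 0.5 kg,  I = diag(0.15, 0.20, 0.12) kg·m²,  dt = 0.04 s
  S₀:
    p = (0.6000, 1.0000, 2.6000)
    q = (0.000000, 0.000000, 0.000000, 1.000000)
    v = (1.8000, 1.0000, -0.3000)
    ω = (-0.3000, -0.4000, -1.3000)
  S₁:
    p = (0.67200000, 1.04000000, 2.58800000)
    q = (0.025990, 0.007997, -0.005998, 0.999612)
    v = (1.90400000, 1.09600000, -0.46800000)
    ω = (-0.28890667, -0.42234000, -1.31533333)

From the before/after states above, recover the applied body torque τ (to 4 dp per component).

ω₁ − ω₀ = (0.01109333, -0.02234000, -0.01533333)
τ = I·(Δω/dt) + ω₀×(Iω₀) = (0.0000, -0.1000, -0.0400)

τ = (0.0000, -0.1000, -0.0400)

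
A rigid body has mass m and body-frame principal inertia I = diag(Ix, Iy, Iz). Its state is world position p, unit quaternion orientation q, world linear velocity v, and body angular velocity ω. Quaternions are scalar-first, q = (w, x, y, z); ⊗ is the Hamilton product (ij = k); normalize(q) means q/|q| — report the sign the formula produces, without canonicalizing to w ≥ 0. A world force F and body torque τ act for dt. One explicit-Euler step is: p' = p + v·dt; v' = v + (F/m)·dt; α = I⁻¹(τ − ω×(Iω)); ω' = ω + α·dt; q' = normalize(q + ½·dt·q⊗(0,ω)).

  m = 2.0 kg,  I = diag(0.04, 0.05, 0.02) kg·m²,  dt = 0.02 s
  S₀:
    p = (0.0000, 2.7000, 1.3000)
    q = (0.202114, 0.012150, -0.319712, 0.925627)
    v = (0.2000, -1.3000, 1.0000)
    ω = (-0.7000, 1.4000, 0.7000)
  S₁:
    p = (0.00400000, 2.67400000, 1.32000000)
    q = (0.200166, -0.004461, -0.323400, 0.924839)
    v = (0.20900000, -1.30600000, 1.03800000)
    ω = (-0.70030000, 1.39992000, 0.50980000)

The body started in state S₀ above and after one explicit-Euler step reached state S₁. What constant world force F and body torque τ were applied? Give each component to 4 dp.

ω₁ − ω₀ = (-0.00030000, -0.00008000, -0.19020000)
ω₀×(Iω₀) = (-0.0294, -0.0098, -0.0098)
I·α + gyro = (-0.0300, -0.0100, -0.2000)
v₁ − v₀ = (0.00900000, -0.00600000, 0.03800000)
applied force F = (0.9000, -0.6000, 3.8000)

F = (0.9000, -0.6000, 3.8000)
τ = (-0.0300, -0.0100, -0.2000)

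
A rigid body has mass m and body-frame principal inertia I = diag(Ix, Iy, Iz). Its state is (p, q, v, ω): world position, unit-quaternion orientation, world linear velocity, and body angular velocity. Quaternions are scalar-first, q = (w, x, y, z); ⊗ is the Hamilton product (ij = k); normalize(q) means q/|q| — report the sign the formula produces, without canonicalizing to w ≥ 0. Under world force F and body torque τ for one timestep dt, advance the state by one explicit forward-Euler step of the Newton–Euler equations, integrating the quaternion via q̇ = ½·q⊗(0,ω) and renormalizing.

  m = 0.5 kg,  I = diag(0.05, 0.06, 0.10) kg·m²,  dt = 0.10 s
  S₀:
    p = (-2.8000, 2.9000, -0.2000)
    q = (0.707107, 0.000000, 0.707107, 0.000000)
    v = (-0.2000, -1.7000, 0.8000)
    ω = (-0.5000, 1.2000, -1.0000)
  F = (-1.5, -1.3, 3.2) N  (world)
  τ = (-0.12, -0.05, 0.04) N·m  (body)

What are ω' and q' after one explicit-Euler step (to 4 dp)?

ω' = (-0.6440, 1.1583, -0.9540)
q' = (0.6625, -0.0529, 0.7470, -0.0176)

precession coupling ω×(Iω) = (-0.0480, -0.0250, -0.0060)
angular accel α = (-1.4400, -0.4167, 0.4600)
ω' = ω + α·dt = (-0.6440, 1.1583, -0.9540)
q⊗(0,ω) = (-0.8485284, -1.0606605, 0.8485284, -0.3535535)
q + ½dt·q⊗(0,ω), renormalized = (0.6625, -0.0529, 0.7470, -0.0176)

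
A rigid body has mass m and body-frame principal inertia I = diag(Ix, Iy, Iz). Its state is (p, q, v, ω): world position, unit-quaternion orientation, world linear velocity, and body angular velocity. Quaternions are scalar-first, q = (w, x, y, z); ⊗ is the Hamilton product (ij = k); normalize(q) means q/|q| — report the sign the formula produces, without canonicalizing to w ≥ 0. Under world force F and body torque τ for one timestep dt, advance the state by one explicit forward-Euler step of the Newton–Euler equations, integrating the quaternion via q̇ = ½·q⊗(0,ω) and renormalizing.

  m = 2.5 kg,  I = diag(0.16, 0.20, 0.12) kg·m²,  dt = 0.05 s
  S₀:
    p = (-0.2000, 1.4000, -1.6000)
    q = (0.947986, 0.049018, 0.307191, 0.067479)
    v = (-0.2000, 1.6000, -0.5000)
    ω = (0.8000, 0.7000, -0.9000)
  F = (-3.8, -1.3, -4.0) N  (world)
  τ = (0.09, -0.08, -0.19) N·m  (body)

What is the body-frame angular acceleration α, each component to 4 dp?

α = (0.2475, -0.2560, -1.7700)

gyro term ω×Iω = (0.0504, -0.0288, 0.0224)
α = I⁻¹(τ − ω×Iω) = (0.2475, -0.2560, -1.7700)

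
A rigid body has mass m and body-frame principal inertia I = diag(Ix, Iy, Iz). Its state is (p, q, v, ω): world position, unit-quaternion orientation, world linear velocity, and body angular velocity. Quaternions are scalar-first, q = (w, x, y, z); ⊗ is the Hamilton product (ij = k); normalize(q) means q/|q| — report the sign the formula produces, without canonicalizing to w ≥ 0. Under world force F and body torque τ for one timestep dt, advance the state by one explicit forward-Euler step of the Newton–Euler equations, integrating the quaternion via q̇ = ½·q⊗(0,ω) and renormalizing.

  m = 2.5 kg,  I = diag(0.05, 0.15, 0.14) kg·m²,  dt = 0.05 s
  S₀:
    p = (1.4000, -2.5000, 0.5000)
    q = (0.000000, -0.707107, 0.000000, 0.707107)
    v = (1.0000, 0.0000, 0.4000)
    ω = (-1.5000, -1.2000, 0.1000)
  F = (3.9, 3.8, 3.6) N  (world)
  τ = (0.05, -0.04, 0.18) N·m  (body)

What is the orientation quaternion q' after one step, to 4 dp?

q' = (-0.0283, -0.6851, -0.0247, 0.7275)

2q̇ = q⊗(0,ω) = (-1.1313712, 0.8485284, -0.9899498, 0.8485284)
q' = normalize(q + ½dt·q⊗(0,ω)) = (-0.0283, -0.6851, -0.0247, 0.7275)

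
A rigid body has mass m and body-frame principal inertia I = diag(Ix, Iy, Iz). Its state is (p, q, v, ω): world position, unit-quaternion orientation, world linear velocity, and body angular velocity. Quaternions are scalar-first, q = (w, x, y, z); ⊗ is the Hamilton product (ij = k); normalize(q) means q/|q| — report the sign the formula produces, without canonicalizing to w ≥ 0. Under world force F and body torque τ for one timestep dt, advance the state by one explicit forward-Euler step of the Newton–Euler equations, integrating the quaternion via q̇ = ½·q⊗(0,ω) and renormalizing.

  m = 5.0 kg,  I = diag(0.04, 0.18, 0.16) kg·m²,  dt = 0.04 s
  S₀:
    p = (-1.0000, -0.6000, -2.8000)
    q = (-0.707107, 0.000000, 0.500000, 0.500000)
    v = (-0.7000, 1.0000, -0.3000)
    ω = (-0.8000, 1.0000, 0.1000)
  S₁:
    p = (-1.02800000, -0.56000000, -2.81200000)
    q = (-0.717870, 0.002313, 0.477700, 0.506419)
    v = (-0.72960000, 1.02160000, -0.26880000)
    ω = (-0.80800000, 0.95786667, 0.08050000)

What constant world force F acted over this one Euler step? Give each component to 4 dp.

F = (-3.7000, 2.7000, 3.9000)

v₁ − v₀ = (-0.02960000, 0.02160000, 0.03120000)
applied force F = (-3.7000, 2.7000, 3.9000)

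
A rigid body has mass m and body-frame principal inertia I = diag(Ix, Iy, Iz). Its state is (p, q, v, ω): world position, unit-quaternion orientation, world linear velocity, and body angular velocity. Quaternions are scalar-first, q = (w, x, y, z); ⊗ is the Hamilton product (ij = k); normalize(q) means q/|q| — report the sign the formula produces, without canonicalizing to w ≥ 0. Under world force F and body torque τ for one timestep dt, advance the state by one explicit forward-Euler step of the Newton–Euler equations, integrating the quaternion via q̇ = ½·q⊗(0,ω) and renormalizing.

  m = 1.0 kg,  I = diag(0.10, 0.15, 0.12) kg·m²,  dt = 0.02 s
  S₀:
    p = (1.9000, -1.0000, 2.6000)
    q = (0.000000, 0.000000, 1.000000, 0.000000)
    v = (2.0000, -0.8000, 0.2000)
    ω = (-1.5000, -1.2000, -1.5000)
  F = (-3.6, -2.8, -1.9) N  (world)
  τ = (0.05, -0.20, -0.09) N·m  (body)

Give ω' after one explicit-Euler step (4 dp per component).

angular accel α = (1.0400, -1.0333, -1.5000)
ω + α·dt = (-1.4792, -1.2207, -1.5300)

ω' = (-1.4792, -1.2207, -1.5300)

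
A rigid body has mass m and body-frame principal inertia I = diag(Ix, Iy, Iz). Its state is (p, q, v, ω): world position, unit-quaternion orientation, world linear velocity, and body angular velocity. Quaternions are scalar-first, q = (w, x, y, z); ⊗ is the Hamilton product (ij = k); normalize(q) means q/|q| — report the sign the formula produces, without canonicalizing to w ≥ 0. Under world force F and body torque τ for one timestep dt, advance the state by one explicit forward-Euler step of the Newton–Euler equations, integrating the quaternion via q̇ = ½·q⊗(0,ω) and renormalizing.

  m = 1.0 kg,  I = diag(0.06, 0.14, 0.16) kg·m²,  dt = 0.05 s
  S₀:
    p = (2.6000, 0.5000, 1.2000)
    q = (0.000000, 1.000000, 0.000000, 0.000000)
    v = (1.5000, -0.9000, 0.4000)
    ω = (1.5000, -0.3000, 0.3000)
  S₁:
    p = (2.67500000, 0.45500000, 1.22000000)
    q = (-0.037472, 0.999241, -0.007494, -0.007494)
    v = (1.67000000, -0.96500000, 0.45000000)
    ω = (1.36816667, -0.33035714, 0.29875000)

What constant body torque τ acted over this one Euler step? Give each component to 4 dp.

τ = (-0.1600, -0.1300, -0.0400)

rate change Δω = (-0.13183333, -0.03035714, -0.00125000)
applied torque τ = (-0.1600, -0.1300, -0.0400)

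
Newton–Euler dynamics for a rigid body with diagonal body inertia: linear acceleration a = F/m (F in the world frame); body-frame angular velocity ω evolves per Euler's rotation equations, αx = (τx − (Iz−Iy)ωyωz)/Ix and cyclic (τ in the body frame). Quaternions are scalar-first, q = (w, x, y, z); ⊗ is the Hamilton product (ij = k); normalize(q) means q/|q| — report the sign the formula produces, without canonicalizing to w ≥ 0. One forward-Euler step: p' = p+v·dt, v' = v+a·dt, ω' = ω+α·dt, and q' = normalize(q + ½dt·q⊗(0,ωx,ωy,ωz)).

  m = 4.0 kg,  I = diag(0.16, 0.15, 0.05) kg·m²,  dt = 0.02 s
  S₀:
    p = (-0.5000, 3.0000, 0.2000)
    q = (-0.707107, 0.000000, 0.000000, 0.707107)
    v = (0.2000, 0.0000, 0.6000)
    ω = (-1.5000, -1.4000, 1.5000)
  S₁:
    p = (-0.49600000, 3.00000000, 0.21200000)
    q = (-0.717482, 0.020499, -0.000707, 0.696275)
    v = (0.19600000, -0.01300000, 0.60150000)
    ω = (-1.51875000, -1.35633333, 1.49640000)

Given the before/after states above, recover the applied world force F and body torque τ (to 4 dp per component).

rate change Δω = (-0.01875000, 0.04366667, -0.00360000)
I·α + gyro = (0.0600, 0.0800, -0.0300)
velocity change Δv = (-0.00400000, -0.01300000, 0.00150000)
applied force F = (-0.8000, -2.6000, 0.3000)

F = (-0.8000, -2.6000, 0.3000)
τ = (0.0600, 0.0800, -0.0300)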